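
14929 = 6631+8298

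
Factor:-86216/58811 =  - 2^3*13^1*23^(  -  1)*829^1*2557^(  -  1 )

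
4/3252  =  1/813 = 0.00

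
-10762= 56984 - 67746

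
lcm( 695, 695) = 695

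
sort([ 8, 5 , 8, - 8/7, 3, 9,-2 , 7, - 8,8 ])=[ - 8,-2, - 8/7,3, 5,7, 8,8,8, 9 ]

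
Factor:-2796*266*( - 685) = 2^3*3^1*5^1*7^1*19^1*137^1*233^1 =509459160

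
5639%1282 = 511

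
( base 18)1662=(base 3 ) 101211002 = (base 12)4692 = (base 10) 7886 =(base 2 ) 1111011001110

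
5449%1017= 364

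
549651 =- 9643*( - 57)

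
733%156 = 109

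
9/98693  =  9/98693 =0.00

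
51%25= 1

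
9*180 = 1620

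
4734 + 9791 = 14525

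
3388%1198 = 992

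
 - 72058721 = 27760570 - 99819291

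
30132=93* 324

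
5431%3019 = 2412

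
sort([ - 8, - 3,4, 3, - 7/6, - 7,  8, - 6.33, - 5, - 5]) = [ - 8, - 7,-6.33, - 5 , - 5, - 3  , - 7/6,3,4  ,  8 ] 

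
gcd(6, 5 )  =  1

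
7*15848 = 110936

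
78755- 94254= -15499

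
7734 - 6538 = 1196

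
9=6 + 3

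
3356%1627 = 102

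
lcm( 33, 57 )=627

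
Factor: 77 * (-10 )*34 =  - 2^2 * 5^1*7^1*11^1*17^1 = - 26180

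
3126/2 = 1563 = 1563.00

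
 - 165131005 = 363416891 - 528547896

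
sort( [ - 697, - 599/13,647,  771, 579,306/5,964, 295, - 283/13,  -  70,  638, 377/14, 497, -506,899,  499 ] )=[ - 697, - 506, - 70, - 599/13 , - 283/13, 377/14,306/5,295,497, 499, 579, 638,647,771 , 899,964 ]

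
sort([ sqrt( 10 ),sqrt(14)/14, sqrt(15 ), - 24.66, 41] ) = [ - 24.66, sqrt( 14)/14, sqrt( 10), sqrt ( 15), 41 ]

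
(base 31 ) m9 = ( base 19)1H7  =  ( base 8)1263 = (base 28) oj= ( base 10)691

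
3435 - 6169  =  -2734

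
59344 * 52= 3085888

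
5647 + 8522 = 14169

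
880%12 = 4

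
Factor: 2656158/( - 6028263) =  - 885386/2009421 = - 2^1*3^( - 3 )*19^( - 1)*47^1*3917^ ( - 1)*9419^1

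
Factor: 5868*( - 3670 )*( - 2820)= 2^5*3^3 * 5^2*47^1*163^1*367^1 = 60730279200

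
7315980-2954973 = 4361007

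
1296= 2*648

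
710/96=355/48 =7.40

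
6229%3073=83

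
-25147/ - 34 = 739 + 21/34 = 739.62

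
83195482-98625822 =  - 15430340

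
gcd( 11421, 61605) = 9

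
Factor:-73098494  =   - 2^1 * 7^2 * 745903^1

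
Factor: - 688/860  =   - 4/5 = - 2^2 *5^( - 1)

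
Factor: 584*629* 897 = 329500392 =2^3 * 3^1* 13^1*17^1 * 23^1 * 37^1*73^1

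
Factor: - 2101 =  - 11^1*191^1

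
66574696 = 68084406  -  1509710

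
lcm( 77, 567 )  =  6237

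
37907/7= 37907/7=5415.29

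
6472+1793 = 8265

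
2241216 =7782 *288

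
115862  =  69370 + 46492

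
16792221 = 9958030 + 6834191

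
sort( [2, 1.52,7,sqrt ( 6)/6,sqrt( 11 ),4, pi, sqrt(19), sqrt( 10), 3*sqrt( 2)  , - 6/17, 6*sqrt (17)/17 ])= [-6/17, sqrt( 6 )/6, 6*sqrt ( 17)/17,  1.52,2, pi, sqrt ( 10),sqrt( 11 ),  4,3 * sqrt(2),sqrt ( 19), 7]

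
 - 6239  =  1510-7749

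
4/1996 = 1/499 = 0.00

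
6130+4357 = 10487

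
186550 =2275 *82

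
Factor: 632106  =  2^1*3^2*35117^1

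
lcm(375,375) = 375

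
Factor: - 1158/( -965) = 6/5 = 2^1 * 3^1*5^ ( -1 )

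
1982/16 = 991/8 = 123.88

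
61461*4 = 245844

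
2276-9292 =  - 7016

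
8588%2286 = 1730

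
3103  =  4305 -1202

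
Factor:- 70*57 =-3990 = -2^1*3^1*5^1*7^1*19^1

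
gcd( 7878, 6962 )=2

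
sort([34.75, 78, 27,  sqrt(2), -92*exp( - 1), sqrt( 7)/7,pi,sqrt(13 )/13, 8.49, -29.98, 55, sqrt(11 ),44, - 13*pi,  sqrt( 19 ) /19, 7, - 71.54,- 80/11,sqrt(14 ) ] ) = [ - 71.54,-13*pi, - 92*exp (-1 ), - 29.98, - 80/11, sqrt( 19) /19, sqrt (13) /13, sqrt(7)/7,sqrt(2), pi,sqrt( 11 ), sqrt( 14 ), 7, 8.49, 27,34.75,44, 55,  78]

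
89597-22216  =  67381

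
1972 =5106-3134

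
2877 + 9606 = 12483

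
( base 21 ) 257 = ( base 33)u4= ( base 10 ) 994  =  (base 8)1742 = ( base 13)5b6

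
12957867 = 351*36917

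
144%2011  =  144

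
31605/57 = 554+9/19 = 554.47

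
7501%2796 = 1909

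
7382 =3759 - - 3623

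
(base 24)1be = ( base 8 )1526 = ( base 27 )14h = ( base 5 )11404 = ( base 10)854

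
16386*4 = 65544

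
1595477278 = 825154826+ 770322452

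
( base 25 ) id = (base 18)17d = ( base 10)463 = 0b111001111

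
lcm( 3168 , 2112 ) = 6336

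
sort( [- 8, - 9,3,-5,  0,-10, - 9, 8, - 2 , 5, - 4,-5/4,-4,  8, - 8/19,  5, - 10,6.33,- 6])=[ - 10, - 10, - 9 ,-9, - 8 , - 6,-5, - 4,  -  4, - 2,- 5/4 , - 8/19,0, 3,5,5,6.33, 8, 8]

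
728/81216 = 91/10152 = 0.01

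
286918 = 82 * 3499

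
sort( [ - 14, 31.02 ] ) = [-14,31.02]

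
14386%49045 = 14386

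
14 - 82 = -68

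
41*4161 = 170601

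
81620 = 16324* 5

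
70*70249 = 4917430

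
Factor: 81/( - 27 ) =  - 3 = - 3^1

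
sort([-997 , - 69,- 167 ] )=[ - 997, - 167, - 69 ] 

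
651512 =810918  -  159406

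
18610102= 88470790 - 69860688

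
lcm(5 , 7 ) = 35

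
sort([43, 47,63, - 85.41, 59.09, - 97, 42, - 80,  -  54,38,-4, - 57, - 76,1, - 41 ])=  [ - 97, - 85.41, - 80, - 76,-57,-54, - 41, - 4 , 1, 38,42, 43,47,59.09,63]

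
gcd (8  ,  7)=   1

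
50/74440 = 5/7444=0.00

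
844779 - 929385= - 84606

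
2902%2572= 330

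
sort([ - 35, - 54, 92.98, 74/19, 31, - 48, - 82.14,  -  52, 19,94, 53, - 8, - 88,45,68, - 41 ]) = [ - 88,- 82.14, - 54, - 52, - 48, - 41,  -  35, - 8, 74/19,19, 31, 45, 53, 68, 92.98, 94]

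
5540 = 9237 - 3697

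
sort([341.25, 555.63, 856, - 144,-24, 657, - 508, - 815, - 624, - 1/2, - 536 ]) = [  -  815, -624 , - 536,  -  508, -144, - 24, - 1/2, 341.25, 555.63,657,  856 ]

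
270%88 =6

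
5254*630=3310020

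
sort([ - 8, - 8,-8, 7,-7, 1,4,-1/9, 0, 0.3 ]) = [ - 8,-8,-8 , - 7,- 1/9,0, 0.3, 1,4, 7] 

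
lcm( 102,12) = 204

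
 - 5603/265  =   - 22 + 227/265 = - 21.14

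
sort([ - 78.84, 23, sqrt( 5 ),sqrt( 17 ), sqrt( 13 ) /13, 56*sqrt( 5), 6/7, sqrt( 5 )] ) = [-78.84, sqrt(13)/13,6/7,sqrt( 5 ),  sqrt( 5), sqrt( 17), 23,56*sqrt(5)]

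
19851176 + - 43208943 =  - 23357767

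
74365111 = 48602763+25762348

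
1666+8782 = 10448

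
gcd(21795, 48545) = 5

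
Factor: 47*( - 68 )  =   - 3196 = - 2^2*17^1*47^1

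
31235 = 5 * 6247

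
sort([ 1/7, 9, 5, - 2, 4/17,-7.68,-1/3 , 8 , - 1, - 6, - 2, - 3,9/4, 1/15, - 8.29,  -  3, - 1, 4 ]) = [ - 8.29 , - 7.68,-6 , - 3, - 3, - 2,-2,-1, - 1, - 1/3,1/15,  1/7,  4/17,9/4 , 4, 5 , 8,9 ] 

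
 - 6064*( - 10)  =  60640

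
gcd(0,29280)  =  29280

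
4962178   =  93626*53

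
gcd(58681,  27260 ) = 1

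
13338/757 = 17 + 469/757 = 17.62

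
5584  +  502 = 6086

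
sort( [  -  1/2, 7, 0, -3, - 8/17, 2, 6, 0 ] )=[ - 3, - 1/2, - 8/17,  0, 0,2, 6, 7 ]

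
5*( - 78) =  - 390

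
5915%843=14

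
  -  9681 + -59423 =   -  69104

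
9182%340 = 2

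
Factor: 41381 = 41381^1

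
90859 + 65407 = 156266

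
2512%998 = 516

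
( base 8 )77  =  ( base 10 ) 63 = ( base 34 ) 1T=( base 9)70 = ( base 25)2D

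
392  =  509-117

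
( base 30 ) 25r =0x7b9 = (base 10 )1977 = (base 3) 2201020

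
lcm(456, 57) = 456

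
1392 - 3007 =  - 1615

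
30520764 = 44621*684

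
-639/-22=639/22=29.05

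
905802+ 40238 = 946040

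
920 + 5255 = 6175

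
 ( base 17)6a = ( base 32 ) 3g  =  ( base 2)1110000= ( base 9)134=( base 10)112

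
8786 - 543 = 8243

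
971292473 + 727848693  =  1699141166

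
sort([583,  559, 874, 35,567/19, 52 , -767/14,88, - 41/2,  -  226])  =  [ - 226, - 767/14,-41/2,567/19,35,52, 88, 559,583,874]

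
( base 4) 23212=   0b1011100110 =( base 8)1346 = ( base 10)742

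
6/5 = 1 + 1/5 = 1.20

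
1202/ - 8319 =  - 1202/8319 = -0.14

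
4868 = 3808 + 1060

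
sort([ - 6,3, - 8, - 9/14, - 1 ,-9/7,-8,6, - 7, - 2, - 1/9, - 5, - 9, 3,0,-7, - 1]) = [  -  9, - 8, - 8, -7, - 7, - 6, - 5, - 2, - 9/7,-1, - 1, - 9/14 , - 1/9, 0, 3, 3 , 6] 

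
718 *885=635430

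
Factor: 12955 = 5^1*2591^1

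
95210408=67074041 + 28136367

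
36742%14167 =8408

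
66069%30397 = 5275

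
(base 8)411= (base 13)175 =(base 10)265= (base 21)cd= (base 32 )89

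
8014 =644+7370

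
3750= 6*625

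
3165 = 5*633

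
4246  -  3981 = 265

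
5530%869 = 316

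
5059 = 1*5059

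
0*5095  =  0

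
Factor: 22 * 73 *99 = 2^1*3^2*11^2*73^1 = 158994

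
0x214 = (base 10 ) 532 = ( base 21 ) 147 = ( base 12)384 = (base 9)651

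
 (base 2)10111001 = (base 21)8h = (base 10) 185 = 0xb9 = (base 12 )135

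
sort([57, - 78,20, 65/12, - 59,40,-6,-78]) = [ - 78,  -  78, - 59, - 6,65/12,20,40,57] 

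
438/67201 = 438/67201 = 0.01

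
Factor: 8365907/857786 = 2^( - 1 )*11^1*17^(- 1 )*25229^( - 1 )*760537^1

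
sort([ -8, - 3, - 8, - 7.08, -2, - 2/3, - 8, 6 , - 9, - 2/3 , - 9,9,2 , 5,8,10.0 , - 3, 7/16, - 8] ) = [  -  9, - 9,-8, - 8, - 8, - 8,-7.08, - 3, - 3, - 2, - 2/3,-2/3, 7/16,2,  5, 6,8,9,10.0 ] 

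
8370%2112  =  2034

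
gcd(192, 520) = 8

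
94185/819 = 115 = 115.00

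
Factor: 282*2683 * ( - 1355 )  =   - 2^1*3^1  *5^1 * 47^1*271^1 * 2683^1 = -1025201130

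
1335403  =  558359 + 777044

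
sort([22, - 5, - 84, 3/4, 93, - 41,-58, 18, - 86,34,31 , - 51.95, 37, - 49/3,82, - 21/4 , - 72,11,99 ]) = [ - 86, - 84, - 72, -58 , - 51.95, - 41, - 49/3, - 21/4,-5, 3/4, 11, 18, 22, 31, 34, 37, 82, 93, 99]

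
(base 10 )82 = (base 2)1010010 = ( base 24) 3a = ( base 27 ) 31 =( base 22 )3G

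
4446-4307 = 139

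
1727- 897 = 830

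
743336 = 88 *8447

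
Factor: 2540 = 2^2*5^1*127^1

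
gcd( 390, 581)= 1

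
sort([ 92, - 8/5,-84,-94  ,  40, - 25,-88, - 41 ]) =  [-94,-88,  -  84,-41,-25 , - 8/5, 40, 92]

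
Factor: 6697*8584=57487048 = 2^3 * 29^1*37^2*181^1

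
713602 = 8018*89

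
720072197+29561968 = 749634165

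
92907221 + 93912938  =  186820159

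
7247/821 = 7247/821 = 8.83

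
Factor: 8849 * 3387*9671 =3^1 * 19^1*509^1*1129^1* 8849^1 = 289854985773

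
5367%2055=1257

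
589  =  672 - 83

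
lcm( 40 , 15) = 120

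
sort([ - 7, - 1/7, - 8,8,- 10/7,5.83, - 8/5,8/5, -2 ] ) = [-8,-7,-2, - 8/5, - 10/7, - 1/7, 8/5,5.83,8]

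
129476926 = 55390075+74086851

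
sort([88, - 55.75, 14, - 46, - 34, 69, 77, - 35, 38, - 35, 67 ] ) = [ - 55.75  , - 46,  -  35,- 35, - 34, 14, 38  ,  67, 69,77, 88 ] 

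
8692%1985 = 752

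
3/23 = 3/23= 0.13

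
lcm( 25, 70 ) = 350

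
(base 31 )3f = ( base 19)5d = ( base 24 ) 4c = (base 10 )108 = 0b1101100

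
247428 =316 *783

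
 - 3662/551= - 7  +  195/551 = - 6.65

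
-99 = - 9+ -90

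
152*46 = 6992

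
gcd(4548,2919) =3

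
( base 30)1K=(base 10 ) 50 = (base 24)22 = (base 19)2c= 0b110010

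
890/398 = 445/199 = 2.24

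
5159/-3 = -5159/3 = - 1719.67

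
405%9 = 0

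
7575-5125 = 2450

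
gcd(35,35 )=35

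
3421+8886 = 12307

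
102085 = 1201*85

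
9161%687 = 230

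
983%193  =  18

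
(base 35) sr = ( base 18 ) 31h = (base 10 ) 1007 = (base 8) 1757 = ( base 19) 2F0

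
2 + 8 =10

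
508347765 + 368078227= 876425992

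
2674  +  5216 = 7890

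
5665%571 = 526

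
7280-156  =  7124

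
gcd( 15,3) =3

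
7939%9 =1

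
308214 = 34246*9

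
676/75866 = 338/37933 = 0.01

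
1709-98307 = -96598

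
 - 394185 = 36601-430786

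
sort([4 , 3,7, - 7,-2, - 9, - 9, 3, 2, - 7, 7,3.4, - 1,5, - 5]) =[ - 9,  -  9, - 7, - 7,- 5, - 2 , - 1, 2 , 3,3,3.4,4, 5,7, 7]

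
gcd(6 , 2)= 2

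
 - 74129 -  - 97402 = 23273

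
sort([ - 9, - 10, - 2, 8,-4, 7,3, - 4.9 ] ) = [ - 10, - 9, - 4.9 , - 4, - 2,3,7, 8]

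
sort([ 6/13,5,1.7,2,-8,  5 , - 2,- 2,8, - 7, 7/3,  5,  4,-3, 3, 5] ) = [ - 8, - 7,  -  3, - 2, - 2,6/13, 1.7,2 , 7/3,  3,4,5,5 , 5, 5,8 ]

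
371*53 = 19663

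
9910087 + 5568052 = 15478139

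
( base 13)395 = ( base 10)629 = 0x275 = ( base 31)k9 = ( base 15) 2BE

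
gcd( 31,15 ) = 1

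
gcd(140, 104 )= 4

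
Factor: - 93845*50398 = -2^1*5^1*113^1*137^2*223^1 = - 4729600310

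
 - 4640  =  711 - 5351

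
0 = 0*78829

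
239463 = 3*79821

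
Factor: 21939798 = 2^1*3^1 * 3656633^1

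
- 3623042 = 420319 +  - 4043361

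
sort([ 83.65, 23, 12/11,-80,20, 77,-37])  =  [ - 80, - 37, 12/11, 20, 23, 77,83.65] 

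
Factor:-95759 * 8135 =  - 778999465 = -5^1*31^1*1627^1 * 3089^1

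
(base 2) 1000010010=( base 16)212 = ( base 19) 18H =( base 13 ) 31a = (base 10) 530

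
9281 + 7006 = 16287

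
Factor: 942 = 2^1 * 3^1*157^1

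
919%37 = 31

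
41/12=3 + 5/12  =  3.42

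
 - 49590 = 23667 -73257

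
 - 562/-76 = 7 + 15/38 = 7.39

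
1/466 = 1/466 = 0.00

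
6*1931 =11586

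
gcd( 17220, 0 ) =17220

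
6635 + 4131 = 10766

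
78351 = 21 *3731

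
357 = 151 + 206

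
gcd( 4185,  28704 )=3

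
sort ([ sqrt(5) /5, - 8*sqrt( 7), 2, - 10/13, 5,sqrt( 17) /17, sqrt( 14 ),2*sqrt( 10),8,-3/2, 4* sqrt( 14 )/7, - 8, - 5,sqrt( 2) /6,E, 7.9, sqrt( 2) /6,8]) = [ - 8 * sqrt( 7 ), - 8, - 5,  -  3/2, - 10/13,sqrt( 2)/6,sqrt( 2 ) /6,  sqrt (17)/17,sqrt( 5) /5, 2,4*sqrt( 14) /7,  E, sqrt(  14)  ,  5,2*sqrt( 10 ),7.9,8,8]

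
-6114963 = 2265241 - 8380204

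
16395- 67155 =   -  50760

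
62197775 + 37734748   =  99932523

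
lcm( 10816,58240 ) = 757120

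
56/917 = 8/131 = 0.06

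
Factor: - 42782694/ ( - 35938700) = 2^(-1)*3^1*5^ ( - 2) * 7^( - 1)*51341^( - 1)*7130449^1 = 21391347/17969350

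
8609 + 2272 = 10881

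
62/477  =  62/477  =  0.13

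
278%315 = 278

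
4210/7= 601 + 3/7=601.43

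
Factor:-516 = - 2^2*3^1*43^1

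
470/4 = 235/2 = 117.50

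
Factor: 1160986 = 2^1*29^1*37^1*541^1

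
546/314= 273/157 = 1.74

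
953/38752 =953/38752 =0.02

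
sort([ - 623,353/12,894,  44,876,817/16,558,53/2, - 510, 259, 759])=[  -  623 , - 510,53/2,353/12,44,817/16,259,558, 759, 876,894]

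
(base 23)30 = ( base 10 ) 69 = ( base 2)1000101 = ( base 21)36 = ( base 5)234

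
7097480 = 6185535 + 911945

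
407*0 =0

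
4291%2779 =1512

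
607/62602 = 607/62602 = 0.01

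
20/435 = 4/87 = 0.05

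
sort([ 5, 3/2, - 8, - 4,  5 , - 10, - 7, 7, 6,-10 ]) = [ - 10, - 10, - 8, - 7, - 4, 3/2,5, 5,6, 7] 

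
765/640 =1 + 25/128  =  1.20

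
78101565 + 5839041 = 83940606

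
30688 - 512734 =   -  482046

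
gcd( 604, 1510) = 302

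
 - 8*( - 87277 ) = 698216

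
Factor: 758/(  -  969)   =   - 2^1 * 3^( - 1)*17^(-1)*19^( - 1)* 379^1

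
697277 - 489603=207674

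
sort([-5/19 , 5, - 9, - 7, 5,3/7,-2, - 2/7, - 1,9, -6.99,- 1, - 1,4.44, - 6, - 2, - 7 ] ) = [ - 9, - 7, - 7, - 6.99, - 6, - 2, - 2, - 1,  -  1, - 1, - 2/7, - 5/19,3/7,4.44, 5,5,9 ] 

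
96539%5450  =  3889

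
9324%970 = 594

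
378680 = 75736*5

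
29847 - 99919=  - 70072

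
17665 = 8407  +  9258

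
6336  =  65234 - 58898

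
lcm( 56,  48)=336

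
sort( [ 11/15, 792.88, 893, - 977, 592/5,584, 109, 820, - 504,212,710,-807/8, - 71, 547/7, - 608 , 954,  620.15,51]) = [ - 977, - 608, - 504, - 807/8, - 71,11/15, 51, 547/7, 109, 592/5, 212,  584,  620.15 , 710,792.88 , 820 , 893, 954 ]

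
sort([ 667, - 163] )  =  [-163,667] 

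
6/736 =3/368 = 0.01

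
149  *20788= 3097412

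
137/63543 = 137/63543 =0.00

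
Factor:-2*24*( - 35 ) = 1680 = 2^4*3^1*5^1 * 7^1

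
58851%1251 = 54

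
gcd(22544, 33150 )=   2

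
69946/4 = 34973/2  =  17486.50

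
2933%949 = 86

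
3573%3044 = 529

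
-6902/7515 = -6902/7515=- 0.92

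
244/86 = 2 + 36/43 = 2.84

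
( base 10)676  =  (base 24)144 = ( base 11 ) 565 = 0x2a4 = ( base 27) p1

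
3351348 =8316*403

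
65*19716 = 1281540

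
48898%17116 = 14666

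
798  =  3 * 266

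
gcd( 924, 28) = 28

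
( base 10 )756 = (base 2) 1011110100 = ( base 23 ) 19K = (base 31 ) OC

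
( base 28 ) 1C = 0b101000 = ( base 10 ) 40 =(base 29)1B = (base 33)17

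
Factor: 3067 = 3067^1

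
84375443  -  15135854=69239589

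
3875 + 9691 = 13566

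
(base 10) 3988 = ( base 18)c5a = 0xf94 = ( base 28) 52C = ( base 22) 856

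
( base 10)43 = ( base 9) 47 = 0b101011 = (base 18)27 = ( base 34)19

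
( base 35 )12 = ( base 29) 18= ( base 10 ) 37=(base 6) 101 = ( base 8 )45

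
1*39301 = 39301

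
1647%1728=1647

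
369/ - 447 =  - 1+ 26/149 = -0.83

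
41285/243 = 169+218/243 = 169.90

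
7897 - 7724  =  173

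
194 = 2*97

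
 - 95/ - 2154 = 95/2154= 0.04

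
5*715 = 3575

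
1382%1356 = 26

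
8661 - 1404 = 7257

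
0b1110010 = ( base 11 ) A4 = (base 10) 114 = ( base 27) 46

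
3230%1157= 916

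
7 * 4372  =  30604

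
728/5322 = 364/2661 = 0.14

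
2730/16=1365/8 = 170.62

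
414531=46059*9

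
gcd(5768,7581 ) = 7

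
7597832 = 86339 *88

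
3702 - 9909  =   - 6207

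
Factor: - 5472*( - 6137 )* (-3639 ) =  - 122203675296 = -2^5*3^3 *17^1*19^3* 1213^1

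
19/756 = 19/756 = 0.03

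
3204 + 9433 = 12637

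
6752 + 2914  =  9666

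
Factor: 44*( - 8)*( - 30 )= 2^6*3^1*5^1*11^1 = 10560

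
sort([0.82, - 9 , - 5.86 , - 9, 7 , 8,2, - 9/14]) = [ - 9, - 9, - 5.86,  -  9/14,0.82,2, 7, 8] 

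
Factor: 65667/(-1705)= - 3^1*5^(-1) * 7^1*11^( - 1 )*31^(-1)  *  53^1*59^1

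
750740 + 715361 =1466101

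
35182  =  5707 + 29475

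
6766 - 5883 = 883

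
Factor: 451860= 2^2 * 3^1 *5^1 * 17^1 *443^1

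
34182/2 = 17091= 17091.00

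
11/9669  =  1/879 = 0.00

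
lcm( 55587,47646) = 333522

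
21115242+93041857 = 114157099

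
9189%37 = 13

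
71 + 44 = 115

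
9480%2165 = 820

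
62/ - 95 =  - 1+33/95  =  - 0.65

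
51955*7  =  363685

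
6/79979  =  6/79979  =  0.00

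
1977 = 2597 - 620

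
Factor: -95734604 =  - 2^2*7^1*151^1 * 22643^1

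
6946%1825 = 1471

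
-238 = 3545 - 3783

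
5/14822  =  5/14822 = 0.00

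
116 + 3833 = 3949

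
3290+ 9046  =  12336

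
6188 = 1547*4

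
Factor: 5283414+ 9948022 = 2^2*11^1*346169^1 = 15231436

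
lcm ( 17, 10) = 170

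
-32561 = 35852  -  68413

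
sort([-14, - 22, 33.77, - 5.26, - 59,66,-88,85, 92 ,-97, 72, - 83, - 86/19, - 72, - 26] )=[ - 97,-88, - 83,-72,-59, - 26,-22,- 14, - 5.26,-86/19,33.77 , 66, 72, 85, 92]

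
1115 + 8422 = 9537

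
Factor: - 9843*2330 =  - 2^1 *3^1*5^1 * 17^1 * 193^1*233^1=- 22934190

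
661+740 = 1401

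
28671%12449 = 3773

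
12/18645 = 4/6215 = 0.00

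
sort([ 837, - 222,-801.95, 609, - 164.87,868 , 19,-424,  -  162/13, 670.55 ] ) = [  -  801.95,-424, - 222, - 164.87, - 162/13,19,  609,670.55,  837,868 ] 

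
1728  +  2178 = 3906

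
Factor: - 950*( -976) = 2^5*5^2*19^1*61^1=927200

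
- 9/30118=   -  9/30118 = -  0.00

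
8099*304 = 2462096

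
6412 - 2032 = 4380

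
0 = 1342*0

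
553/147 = 3+16/21 = 3.76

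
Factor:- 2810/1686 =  - 5/3 = -3^( - 1)*5^1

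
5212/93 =5212/93 = 56.04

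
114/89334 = 19/14889 = 0.00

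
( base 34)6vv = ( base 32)7ql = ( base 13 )3860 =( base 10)8021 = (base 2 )1111101010101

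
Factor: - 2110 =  - 2^1*5^1*211^1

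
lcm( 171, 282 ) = 16074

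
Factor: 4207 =7^1*601^1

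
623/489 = 1 + 134/489  =  1.27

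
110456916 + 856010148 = 966467064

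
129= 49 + 80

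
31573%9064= 4381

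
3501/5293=3501/5293 = 0.66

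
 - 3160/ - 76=41 + 11/19 = 41.58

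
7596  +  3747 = 11343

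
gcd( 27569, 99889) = 1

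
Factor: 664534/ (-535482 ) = -3^( - 2)*13^1*61^1*71^( - 1) = -793/639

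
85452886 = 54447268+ 31005618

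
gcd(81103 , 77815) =1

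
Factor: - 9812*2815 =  - 27620780 = - 2^2*5^1 * 11^1*223^1*563^1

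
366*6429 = 2353014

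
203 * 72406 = 14698418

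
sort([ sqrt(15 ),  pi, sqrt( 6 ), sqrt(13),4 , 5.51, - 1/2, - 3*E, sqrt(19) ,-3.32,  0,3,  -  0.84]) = [-3*E, - 3.32, - 0.84,-1/2, 0, sqrt( 6),3,pi, sqrt (13) , sqrt(15)  ,  4, sqrt(19 ), 5.51]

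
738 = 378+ 360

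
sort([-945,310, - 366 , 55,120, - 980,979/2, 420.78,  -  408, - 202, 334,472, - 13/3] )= [ -980, -945 ,-408, - 366,-202, - 13/3,55,120 , 310,334,420.78, 472,979/2]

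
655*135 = 88425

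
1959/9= 217 + 2/3 = 217.67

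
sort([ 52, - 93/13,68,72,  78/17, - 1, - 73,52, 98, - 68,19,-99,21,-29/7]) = [-99, - 73,  -  68 ,  -  93/13, - 29/7,  -  1,78/17,19,21, 52,52 , 68,72,98]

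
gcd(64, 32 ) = 32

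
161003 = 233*691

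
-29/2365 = -29/2365 =- 0.01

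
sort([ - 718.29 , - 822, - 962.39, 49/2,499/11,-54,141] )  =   [ - 962.39, - 822, - 718.29, - 54, 49/2,499/11,141 ]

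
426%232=194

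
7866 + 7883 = 15749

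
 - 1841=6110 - 7951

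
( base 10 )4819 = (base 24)88J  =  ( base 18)EFD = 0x12D3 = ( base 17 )gb8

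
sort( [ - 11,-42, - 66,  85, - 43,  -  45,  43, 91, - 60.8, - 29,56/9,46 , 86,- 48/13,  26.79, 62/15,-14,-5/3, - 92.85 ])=[  -  92.85,- 66,  -  60.8, - 45,- 43, - 42,  -  29, - 14,  -  11,  -  48/13, - 5/3,62/15, 56/9,26.79,  43,46,85,86, 91 ] 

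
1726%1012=714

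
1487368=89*16712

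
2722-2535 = 187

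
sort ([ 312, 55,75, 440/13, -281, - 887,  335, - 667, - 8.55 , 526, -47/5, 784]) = [ -887, - 667, - 281, - 47/5,-8.55, 440/13, 55,75,312, 335, 526, 784 ] 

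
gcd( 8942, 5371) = 1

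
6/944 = 3/472 = 0.01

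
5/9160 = 1/1832 = 0.00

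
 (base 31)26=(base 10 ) 68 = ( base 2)1000100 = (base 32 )24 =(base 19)3b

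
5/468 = 5/468 = 0.01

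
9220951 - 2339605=6881346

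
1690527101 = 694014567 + 996512534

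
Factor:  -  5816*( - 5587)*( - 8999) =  - 2^3*37^1 * 151^1*727^1*8999^1 =- 292413434008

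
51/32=51/32= 1.59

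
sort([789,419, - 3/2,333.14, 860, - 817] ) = [ - 817, - 3/2,333.14,419,789, 860]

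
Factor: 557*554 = 308578 = 2^1*277^1*557^1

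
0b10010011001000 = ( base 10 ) 9416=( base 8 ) 22310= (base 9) 13822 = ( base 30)ADQ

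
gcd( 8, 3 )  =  1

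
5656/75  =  75 + 31/75 = 75.41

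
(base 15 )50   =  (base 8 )113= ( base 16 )4b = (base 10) 75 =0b1001011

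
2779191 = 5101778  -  2322587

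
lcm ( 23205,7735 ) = 23205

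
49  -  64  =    -  15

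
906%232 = 210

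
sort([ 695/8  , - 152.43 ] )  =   [ - 152.43,695/8 ]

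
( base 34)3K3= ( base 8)10067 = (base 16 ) 1037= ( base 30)4IB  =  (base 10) 4151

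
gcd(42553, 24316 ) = 6079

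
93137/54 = 93137/54= 1724.76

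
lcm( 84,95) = 7980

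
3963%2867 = 1096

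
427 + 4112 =4539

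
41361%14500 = 12361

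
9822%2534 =2220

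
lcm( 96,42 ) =672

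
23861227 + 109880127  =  133741354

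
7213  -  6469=744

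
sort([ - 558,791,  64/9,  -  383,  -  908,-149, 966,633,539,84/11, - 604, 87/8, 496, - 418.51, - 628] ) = [ - 908, - 628, - 604 , -558,-418.51, - 383,  -  149, 64/9,84/11 , 87/8,496,539,633, 791,966 ]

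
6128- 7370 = -1242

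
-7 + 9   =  2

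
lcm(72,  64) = 576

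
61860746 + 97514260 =159375006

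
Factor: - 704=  - 2^6*11^1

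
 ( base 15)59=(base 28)30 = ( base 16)54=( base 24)3c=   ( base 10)84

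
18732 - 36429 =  - 17697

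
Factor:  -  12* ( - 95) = 2^2*3^1*5^1*19^1 = 1140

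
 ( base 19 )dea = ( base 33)4IJ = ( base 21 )b5d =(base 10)4969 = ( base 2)1001101101001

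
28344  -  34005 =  - 5661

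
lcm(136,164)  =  5576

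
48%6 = 0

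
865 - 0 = 865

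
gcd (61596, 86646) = 6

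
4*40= 160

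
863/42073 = 863/42073 = 0.02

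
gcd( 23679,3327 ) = 3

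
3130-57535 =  - 54405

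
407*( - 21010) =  - 8551070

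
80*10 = 800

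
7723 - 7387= 336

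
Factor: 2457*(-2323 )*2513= - 3^3*7^2 *13^1*23^1*101^1*359^1 = - 14343226443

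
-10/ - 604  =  5/302=   0.02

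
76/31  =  76/31 = 2.45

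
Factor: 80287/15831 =3^(  -  2)*1759^(-1 )*80287^1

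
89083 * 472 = 42047176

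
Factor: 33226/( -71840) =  - 2^( - 4)*5^ ( - 1 ) * 37^1 = - 37/80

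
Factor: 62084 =2^2*11^1*17^1*83^1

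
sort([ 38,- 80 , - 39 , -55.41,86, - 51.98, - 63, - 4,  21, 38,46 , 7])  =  [ - 80, - 63, - 55.41, - 51.98,-39,  -  4,7, 21,38,38, 46 , 86 ]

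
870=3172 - 2302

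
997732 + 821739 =1819471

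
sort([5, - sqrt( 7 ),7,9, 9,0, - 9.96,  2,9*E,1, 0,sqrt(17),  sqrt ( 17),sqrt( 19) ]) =[ - 9.96, - sqrt (7) , 0,0,1 , 2,sqrt( 17 ), sqrt(17 ),sqrt( 19)  ,  5,7,9,9, 9*E ] 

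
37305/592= 37305/592 = 63.02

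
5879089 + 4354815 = 10233904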